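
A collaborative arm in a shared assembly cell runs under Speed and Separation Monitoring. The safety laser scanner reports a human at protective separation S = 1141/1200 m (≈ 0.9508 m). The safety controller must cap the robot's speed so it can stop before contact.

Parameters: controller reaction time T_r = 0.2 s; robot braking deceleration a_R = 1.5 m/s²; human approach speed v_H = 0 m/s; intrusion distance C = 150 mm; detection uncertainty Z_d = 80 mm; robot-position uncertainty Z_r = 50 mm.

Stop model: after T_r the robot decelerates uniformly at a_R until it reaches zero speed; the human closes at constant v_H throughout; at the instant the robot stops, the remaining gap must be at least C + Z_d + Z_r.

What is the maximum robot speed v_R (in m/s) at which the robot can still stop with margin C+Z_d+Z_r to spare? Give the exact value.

quadratic (1/3)·v² + (1/5)·v + (-161/240) = 0
  disc = (1/5)² − 4·(1/3)·(-161/240) = 841/900 ; √disc = 29/30
  v_R = (−(1/5) + 29/30) / (2·(1/3)) = 23/20 m/s
check:
braking lasts T_s = (23/20)/(3/2) = 0.7667 s
robot in T_r: 1.1500·0.2000 = 0.2300 m
robot under decel: 1.1500²/(2·1.5000) = 0.4408 m
person approaches 0.0000·(0.2000+0.7667) = 0.0000 m
C+Z_d+Z_r = 0.1500+0.0800+0.0500 = 0.2800 m
sum ≈ 0.2300+0.4408+0.0000+0.2800 ≈ 0.9508 m = S ✓

v_R_max = 23/20 m/s = 1.1500 m/s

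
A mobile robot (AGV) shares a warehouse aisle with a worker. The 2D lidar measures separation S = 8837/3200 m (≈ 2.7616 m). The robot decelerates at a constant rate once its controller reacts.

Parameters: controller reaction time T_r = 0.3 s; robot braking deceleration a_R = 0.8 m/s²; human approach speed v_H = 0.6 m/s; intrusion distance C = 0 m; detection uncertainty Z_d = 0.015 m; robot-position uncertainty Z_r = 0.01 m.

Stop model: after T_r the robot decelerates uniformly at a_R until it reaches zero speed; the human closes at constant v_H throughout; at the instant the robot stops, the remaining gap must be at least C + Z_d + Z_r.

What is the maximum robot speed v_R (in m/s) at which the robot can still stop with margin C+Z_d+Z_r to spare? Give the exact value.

v_R_max = 27/20 m/s = 1.3500 m/s

quadratic (5/8)·v² + (21/20)·v + (-8181/3200) = 0
  disc = (21/20)² − 4·(5/8)·(-8181/3200) = 47961/6400 ; √disc = 219/80
  v_R = (−(21/20) + 219/80) / (2·(5/8)) = 27/20 m/s
check:
braking lasts T_s = (27/20)/(4/5) = 1.6875 s
reaction-phase robot travel = 1.3500·0.3000 = 0.4050 m
robot under decel: 1.3500²/(2·0.8000) = 1.1391 m
person approaches 0.6000·(0.3000+1.6875) = 1.1925 m
residual clearance needed = 0.0000+0.0150+0.0100 = 0.0250 m
sum ≈ 0.4050+1.1391+1.1925+0.0250 ≈ 2.7616 m = S ✓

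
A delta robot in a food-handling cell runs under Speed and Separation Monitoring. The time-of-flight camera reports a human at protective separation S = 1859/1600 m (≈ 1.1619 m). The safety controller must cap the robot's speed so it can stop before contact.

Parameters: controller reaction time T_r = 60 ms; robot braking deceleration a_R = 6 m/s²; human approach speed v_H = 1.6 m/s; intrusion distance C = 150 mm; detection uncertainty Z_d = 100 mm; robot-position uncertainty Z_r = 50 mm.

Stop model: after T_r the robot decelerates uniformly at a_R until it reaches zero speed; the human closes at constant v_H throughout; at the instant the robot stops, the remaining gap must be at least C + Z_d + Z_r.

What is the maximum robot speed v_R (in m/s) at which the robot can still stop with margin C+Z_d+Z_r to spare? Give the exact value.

at the boundary: (1/12)·v² + (49/150)·v + (-6127/8000) = 0
  disc = (49/150)² − 4·(1/12)·(-6127/8000) = 130321/360000 ; √disc = 361/600
  v_R = (−(49/150) + 361/600) / (2·(1/12)) = 33/20 m/s
check:
braking lasts T_s = (33/20)/6 = 0.2750 s
robot in T_r: 1.6500·0.0600 = 0.0990 m
robot under decel: 1.6500²/(2·6.0000) = 0.2269 m
human closes 1.6000·0.3350 = 0.5360 m
residual clearance needed = 0.1500+0.1000+0.0500 = 0.3000 m
sum ≈ 0.0990+0.2269+0.5360+0.3000 ≈ 1.1619 m = S ✓

v_R_max = 33/20 m/s = 1.6500 m/s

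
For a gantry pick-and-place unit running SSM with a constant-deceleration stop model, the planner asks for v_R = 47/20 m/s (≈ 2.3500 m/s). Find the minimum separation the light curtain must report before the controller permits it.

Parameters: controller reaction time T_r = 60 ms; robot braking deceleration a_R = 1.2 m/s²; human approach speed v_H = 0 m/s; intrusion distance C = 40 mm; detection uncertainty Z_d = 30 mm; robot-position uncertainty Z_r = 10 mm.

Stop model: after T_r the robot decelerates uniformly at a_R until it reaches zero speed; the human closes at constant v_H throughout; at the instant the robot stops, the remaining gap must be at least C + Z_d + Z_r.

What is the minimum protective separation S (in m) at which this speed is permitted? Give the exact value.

stop time T_s = (47/20)/(6/5) = 1.9583 s
reaction-phase robot travel = 2.3500·0.0600 = 0.1410 m
robot under decel: 2.3500²/(2·1.2000) = 2.3010 m
human over T_r+T_s: 0.0000·(0.0600+1.9583) = 0.0000 m
margins: 0.0400+0.0300+0.0100 = 0.0800 m
S_min ≈ 0.1410+2.3010+0.0000+0.0800  ⇒  S_min = 60529/24000 m

S_min = 60529/24000 m = 2.5220 m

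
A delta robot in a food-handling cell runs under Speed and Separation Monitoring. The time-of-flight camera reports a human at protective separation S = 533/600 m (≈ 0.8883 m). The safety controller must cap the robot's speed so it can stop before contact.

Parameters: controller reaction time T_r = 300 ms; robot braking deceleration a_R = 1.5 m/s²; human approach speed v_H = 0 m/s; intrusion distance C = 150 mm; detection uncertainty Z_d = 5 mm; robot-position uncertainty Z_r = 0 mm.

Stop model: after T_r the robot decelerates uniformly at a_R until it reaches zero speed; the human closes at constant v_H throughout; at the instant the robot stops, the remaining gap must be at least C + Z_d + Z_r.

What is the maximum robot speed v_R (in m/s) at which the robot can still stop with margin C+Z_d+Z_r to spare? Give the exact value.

v_R_max = 11/10 m/s = 1.1000 m/s

collect terms ⇒ (1/3)·v_R² + (3/10)·v_R + (-11/15) = 0
  disc = (3/10)² − 4·(1/3)·(-11/15) = 961/900 ; √disc = 31/30
  v_R = (−(3/10) + 31/30) / (2·(1/3)) = 11/10 m/s
check:
T_s = v_R/a_R = (11/10)/(3/2) = 0.7333 s
robot covers v_R·T_r = 1.1000·0.3000 = 0.3300 m before braking
braking distance = 1.1000²/(2·1.5000) = 0.4033 m
person approaches 0.0000·(0.3000+0.7333) = 0.0000 m
residual clearance needed = 0.1500+0.0050+0.0000 = 0.1550 m
sum ≈ 0.3300+0.4033+0.0000+0.1550 ≈ 0.8883 m = S ✓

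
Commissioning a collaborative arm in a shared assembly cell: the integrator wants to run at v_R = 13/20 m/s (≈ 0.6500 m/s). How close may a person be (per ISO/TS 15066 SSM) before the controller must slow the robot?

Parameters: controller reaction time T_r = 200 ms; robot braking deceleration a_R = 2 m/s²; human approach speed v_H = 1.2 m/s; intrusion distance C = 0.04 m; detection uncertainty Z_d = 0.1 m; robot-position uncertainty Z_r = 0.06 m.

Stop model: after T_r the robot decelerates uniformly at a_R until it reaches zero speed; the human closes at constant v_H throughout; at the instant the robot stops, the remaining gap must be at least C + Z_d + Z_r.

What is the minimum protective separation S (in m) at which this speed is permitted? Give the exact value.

stop time T_s = (13/20)/2 = 0.3250 s
robot in T_r: 0.6500·0.2000 = 0.1300 m
robot covers 0.6500·0.3250 − ½·2.0000·0.3250² = 0.1056 m while stopping
person approaches 1.2000·(0.2000+0.3250) = 0.6300 m
margins: 0.0400+0.1000+0.0600 = 0.2000 m
S_min ≈ 0.1300+0.1056+0.6300+0.2000  ⇒  S_min = 341/320 m

S_min = 341/320 m = 1.0656 m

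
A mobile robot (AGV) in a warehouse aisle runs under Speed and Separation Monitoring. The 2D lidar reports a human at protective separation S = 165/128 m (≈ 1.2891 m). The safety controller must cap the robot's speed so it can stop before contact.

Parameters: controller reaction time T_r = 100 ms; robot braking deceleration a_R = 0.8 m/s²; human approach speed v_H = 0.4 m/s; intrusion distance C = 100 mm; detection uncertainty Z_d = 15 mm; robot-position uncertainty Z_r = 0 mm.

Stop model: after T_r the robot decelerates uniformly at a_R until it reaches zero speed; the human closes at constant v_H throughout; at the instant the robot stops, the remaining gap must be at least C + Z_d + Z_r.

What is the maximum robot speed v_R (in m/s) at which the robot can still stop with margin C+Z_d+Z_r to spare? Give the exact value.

collect terms ⇒ (5/8)·v_R² + (3/5)·v_R + (-3629/3200) = 0
  disc = (3/5)² − 4·(5/8)·(-3629/3200) = 20449/6400 ; √disc = 143/80
  v_R = (−(3/5) + 143/80) / (2·(5/8)) = 19/20 m/s
check:
T_s = v_R/a_R = (19/20)/(4/5) = 1.1875 s
robot in T_r: 0.9500·0.1000 = 0.0950 m
robot under decel: 0.9500²/(2·0.8000) = 0.5641 m
human closes 0.4000·1.2875 = 0.5150 m
residual clearance needed = 0.1000+0.0150+0.0000 = 0.1150 m
sum ≈ 0.0950+0.5641+0.5150+0.1150 ≈ 1.2891 m = S ✓

v_R_max = 19/20 m/s = 0.9500 m/s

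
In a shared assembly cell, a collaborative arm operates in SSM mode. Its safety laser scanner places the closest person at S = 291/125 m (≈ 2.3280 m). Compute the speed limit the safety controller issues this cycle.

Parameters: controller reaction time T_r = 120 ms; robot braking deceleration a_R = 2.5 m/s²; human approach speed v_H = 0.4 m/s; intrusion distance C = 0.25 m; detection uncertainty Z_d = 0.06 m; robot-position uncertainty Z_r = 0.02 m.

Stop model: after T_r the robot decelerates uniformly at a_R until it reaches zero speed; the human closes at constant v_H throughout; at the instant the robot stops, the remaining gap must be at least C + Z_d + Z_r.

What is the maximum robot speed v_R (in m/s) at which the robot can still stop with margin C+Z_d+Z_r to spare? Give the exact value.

quadratic (1/5)·v² + (7/25)·v + (-39/20) = 0
  disc = (7/25)² − 4·(1/5)·(-39/20) = 1024/625 ; √disc = 32/25
  v_R = (−(7/25) + 32/25) / (2·(1/5)) = 5/2 m/s
check:
stop time T_s = (5/2)/(5/2) = 1.0000 s
robot covers v_R·T_r = 2.5000·0.1200 = 0.3000 m before braking
braking distance = 2.5000²/(2·2.5000) = 1.2500 m
person approaches 0.4000·(0.1200+1.0000) = 0.4480 m
margins: 0.2500+0.0600+0.0200 = 0.3300 m
sum ≈ 0.3000+1.2500+0.4480+0.3300 ≈ 2.3280 m = S ✓

v_R_max = 5/2 m/s = 2.5000 m/s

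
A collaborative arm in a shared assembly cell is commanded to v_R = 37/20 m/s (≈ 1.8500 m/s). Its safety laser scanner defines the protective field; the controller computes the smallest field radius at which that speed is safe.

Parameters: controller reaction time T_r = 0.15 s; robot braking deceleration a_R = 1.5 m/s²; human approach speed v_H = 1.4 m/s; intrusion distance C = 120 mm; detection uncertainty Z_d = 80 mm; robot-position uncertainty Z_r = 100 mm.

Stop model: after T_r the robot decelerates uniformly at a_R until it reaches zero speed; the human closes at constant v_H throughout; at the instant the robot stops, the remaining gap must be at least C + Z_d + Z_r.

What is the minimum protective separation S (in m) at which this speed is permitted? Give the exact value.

S_min = 731/200 m = 3.6550 m

T_s = v_R/a_R = (37/20)/(3/2) = 1.2333 s
robot in T_r: 1.8500·0.1500 = 0.2775 m
robot under decel: 1.8500²/(2·1.5000) = 1.1408 m
human over T_r+T_s: 1.4000·(0.1500+1.2333) = 1.9367 m
C+Z_d+Z_r = 0.1200+0.0800+0.1000 = 0.3000 m
S_min ≈ 0.2775+1.1408+1.9367+0.3000  ⇒  S_min = 731/200 m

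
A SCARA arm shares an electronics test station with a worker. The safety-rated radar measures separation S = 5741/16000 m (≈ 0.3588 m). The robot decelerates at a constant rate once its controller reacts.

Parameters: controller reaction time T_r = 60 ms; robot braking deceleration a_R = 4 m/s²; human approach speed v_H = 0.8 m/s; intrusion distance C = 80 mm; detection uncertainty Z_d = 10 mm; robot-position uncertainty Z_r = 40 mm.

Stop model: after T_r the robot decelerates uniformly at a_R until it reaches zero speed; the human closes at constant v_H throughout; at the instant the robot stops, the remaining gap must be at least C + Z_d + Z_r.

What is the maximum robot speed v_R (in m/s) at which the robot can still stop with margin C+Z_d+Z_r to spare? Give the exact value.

quadratic (1/8)·v² + (13/50)·v + (-2893/16000) = 0
  disc = (13/50)² − 4·(1/8)·(-2893/16000) = 25281/160000 ; √disc = 159/400
  v_R = (−(13/50) + 159/400) / (2·(1/8)) = 11/20 m/s
check:
stop time T_s = (11/20)/4 = 0.1375 s
robot covers v_R·T_r = 0.5500·0.0600 = 0.0330 m before braking
robot covers 0.5500·0.1375 − ½·4.0000·0.1375² = 0.0378 m while stopping
human closes 0.8000·0.1975 = 0.1580 m
residual clearance needed = 0.0800+0.0100+0.0400 = 0.1300 m
sum ≈ 0.0330+0.0378+0.1580+0.1300 ≈ 0.3588 m = S ✓

v_R_max = 11/20 m/s = 0.5500 m/s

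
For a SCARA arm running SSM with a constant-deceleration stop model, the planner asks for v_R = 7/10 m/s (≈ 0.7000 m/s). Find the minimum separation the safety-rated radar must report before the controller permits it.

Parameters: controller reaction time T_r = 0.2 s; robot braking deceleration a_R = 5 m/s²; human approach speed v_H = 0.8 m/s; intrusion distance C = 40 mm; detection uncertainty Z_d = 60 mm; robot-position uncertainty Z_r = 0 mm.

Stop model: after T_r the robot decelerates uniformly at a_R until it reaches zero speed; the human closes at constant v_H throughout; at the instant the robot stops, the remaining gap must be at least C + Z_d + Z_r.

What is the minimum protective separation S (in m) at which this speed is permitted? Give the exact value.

S_min = 561/1000 m = 0.5610 m

T_s = v_R/a_R = (7/10)/5 = 0.1400 s
robot covers v_R·T_r = 0.7000·0.2000 = 0.1400 m before braking
robot covers 0.7000·0.1400 − ½·5.0000·0.1400² = 0.0490 m while stopping
human over T_r+T_s: 0.8000·(0.2000+0.1400) = 0.2720 m
residual clearance needed = 0.0400+0.0600+0.0000 = 0.1000 m
S_min ≈ 0.1400+0.0490+0.2720+0.1000  ⇒  S_min = 561/1000 m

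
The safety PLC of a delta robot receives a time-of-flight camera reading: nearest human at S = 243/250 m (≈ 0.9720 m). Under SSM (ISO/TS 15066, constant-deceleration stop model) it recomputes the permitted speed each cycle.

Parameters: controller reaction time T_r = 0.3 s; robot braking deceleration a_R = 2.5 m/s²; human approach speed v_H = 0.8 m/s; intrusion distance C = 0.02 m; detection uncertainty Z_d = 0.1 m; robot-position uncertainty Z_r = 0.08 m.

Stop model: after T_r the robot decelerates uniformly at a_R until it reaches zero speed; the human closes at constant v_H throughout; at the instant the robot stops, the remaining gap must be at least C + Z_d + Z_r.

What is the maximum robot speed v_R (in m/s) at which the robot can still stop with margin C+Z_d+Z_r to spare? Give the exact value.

v_R_max = 7/10 m/s = 0.7000 m/s

collect terms ⇒ (1/5)·v_R² + (31/50)·v_R + (-133/250) = 0
  disc = (31/50)² − 4·(1/5)·(-133/250) = 81/100 ; √disc = 9/10
  v_R = (−(31/50) + 9/10) / (2·(1/5)) = 7/10 m/s
check:
T_s = v_R/a_R = (7/10)/(5/2) = 0.2800 s
robot covers v_R·T_r = 0.7000·0.3000 = 0.2100 m before braking
robot covers 0.7000·0.2800 − ½·2.5000·0.2800² = 0.0980 m while stopping
human closes 0.8000·0.5800 = 0.4640 m
margins: 0.0200+0.1000+0.0800 = 0.2000 m
sum ≈ 0.2100+0.0980+0.4640+0.2000 ≈ 0.9720 m = S ✓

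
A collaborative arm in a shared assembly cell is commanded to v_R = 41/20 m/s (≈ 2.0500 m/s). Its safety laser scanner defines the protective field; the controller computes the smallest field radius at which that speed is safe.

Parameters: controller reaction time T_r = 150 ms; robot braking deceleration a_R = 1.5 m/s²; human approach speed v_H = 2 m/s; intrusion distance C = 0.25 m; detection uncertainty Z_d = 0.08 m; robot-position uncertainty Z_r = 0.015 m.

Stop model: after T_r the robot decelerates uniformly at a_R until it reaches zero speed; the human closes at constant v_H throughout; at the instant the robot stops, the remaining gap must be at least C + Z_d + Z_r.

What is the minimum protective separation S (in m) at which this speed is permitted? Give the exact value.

S_min = 763/150 m = 5.0867 m

T_s = v_R/a_R = (41/20)/(3/2) = 1.3667 s
robot covers v_R·T_r = 2.0500·0.1500 = 0.3075 m before braking
braking distance = 2.0500²/(2·1.5000) = 1.4008 m
human over T_r+T_s: 2.0000·(0.1500+1.3667) = 3.0333 m
residual clearance needed = 0.2500+0.0800+0.0150 = 0.3450 m
S_min ≈ 0.3075+1.4008+3.0333+0.3450  ⇒  S_min = 763/150 m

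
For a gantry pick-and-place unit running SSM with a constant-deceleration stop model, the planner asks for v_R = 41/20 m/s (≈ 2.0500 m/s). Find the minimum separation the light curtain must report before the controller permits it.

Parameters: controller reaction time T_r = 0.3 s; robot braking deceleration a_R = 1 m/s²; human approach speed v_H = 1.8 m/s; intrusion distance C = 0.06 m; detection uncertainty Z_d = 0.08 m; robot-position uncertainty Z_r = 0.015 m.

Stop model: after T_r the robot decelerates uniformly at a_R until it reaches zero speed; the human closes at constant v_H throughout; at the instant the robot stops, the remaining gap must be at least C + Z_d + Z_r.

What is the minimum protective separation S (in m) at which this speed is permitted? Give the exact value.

stop time T_s = (41/20)/1 = 2.0500 s
reaction-phase robot travel = 2.0500·0.3000 = 0.6150 m
robot under decel: 2.0500²/(2·1.0000) = 2.1012 m
person approaches 1.8000·(0.3000+2.0500) = 4.2300 m
margins: 0.0600+0.0800+0.0150 = 0.1550 m
S_min ≈ 0.6150+2.1012+4.2300+0.1550  ⇒  S_min = 5681/800 m

S_min = 5681/800 m = 7.1013 m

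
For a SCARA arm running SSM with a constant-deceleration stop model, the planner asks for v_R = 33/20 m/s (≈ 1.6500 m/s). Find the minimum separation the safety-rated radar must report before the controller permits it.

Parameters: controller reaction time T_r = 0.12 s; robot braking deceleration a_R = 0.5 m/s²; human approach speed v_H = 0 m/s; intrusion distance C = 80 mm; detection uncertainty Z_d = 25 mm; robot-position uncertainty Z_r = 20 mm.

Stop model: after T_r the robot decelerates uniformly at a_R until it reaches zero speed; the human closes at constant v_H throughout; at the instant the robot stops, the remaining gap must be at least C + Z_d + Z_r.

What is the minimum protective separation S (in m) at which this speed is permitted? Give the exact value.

S_min = 6091/2000 m = 3.0455 m

braking lasts T_s = (33/20)/(1/2) = 3.3000 s
robot in T_r: 1.6500·0.1200 = 0.1980 m
braking distance = 1.6500²/(2·0.5000) = 2.7225 m
person approaches 0.0000·(0.1200+3.3000) = 0.0000 m
C+Z_d+Z_r = 0.0800+0.0250+0.0200 = 0.1250 m
S_min ≈ 0.1980+2.7225+0.0000+0.1250  ⇒  S_min = 6091/2000 m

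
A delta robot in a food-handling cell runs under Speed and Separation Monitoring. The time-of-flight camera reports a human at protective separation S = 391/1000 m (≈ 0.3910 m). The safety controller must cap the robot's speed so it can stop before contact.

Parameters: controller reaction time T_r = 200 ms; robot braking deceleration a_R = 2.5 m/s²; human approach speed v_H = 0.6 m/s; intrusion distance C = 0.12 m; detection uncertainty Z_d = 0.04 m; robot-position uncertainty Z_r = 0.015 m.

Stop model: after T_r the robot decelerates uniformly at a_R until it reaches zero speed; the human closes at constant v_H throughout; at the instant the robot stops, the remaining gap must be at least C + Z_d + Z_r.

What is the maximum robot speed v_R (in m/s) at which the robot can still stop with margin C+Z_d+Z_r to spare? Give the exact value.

v_R_max = 1/5 m/s = 0.2000 m/s

quadratic (1/5)·v² + (11/25)·v + (-12/125) = 0
  disc = (11/25)² − 4·(1/5)·(-12/125) = 169/625 ; √disc = 13/25
  v_R = (−(11/25) + 13/25) / (2·(1/5)) = 1/5 m/s
check:
stop time T_s = (1/5)/(5/2) = 0.0800 s
reaction-phase robot travel = 0.2000·0.2000 = 0.0400 m
robot under decel: 0.2000²/(2·2.5000) = 0.0080 m
human over T_r+T_s: 0.6000·(0.2000+0.0800) = 0.1680 m
C+Z_d+Z_r = 0.1200+0.0400+0.0150 = 0.1750 m
sum ≈ 0.0400+0.0080+0.1680+0.1750 ≈ 0.3910 m = S ✓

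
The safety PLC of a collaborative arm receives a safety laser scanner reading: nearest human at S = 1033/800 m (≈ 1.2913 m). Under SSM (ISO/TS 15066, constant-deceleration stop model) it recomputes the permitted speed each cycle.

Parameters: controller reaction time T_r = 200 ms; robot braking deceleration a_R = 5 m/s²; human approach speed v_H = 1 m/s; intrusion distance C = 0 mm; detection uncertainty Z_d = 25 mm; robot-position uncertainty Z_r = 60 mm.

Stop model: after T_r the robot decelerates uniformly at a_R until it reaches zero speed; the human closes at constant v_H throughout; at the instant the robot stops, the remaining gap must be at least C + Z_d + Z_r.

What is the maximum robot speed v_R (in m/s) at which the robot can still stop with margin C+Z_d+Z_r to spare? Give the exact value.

v_R_max = 7/4 m/s = 1.7500 m/s

at the boundary: (1/10)·v² + (2/5)·v + (-161/160) = 0
  disc = (2/5)² − 4·(1/10)·(-161/160) = 9/16 ; √disc = 3/4
  v_R = (−(2/5) + 3/4) / (2·(1/10)) = 7/4 m/s
check:
braking lasts T_s = (7/4)/5 = 0.3500 s
robot covers v_R·T_r = 1.7500·0.2000 = 0.3500 m before braking
robot covers 1.7500·0.3500 − ½·5.0000·0.3500² = 0.3063 m while stopping
human closes 1.0000·0.5500 = 0.5500 m
margins: 0.0000+0.0250+0.0600 = 0.0850 m
sum ≈ 0.3500+0.3063+0.5500+0.0850 ≈ 1.2913 m = S ✓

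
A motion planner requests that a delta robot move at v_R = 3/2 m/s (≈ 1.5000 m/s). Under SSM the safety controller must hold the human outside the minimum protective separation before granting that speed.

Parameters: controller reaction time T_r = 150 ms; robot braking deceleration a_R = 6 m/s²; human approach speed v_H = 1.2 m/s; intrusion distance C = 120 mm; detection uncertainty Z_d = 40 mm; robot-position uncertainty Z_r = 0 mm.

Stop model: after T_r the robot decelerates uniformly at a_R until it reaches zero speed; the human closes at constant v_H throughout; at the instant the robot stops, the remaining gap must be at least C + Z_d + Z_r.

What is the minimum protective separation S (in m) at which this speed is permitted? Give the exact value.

stop time T_s = (3/2)/6 = 0.2500 s
robot covers v_R·T_r = 1.5000·0.1500 = 0.2250 m before braking
robot under decel: 1.5000²/(2·6.0000) = 0.1875 m
human over T_r+T_s: 1.2000·(0.1500+0.2500) = 0.4800 m
residual clearance needed = 0.1200+0.0400+0.0000 = 0.1600 m
S_min ≈ 0.2250+0.1875+0.4800+0.1600  ⇒  S_min = 421/400 m

S_min = 421/400 m = 1.0525 m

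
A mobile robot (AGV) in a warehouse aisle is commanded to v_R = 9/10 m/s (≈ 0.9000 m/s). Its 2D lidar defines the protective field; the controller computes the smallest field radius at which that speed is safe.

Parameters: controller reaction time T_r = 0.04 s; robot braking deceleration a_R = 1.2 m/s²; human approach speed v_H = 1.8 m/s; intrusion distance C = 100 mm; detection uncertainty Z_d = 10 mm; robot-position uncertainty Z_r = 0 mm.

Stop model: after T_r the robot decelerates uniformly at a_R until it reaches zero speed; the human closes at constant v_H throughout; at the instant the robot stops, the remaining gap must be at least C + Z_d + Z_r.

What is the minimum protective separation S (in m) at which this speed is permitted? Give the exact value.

S_min = 3811/2000 m = 1.9055 m

braking lasts T_s = (9/10)/(6/5) = 0.7500 s
robot in T_r: 0.9000·0.0400 = 0.0360 m
robot covers 0.9000·0.7500 − ½·1.2000·0.7500² = 0.3375 m while stopping
human closes 1.8000·0.7900 = 1.4220 m
C+Z_d+Z_r = 0.1000+0.0100+0.0000 = 0.1100 m
S_min ≈ 0.0360+0.3375+1.4220+0.1100  ⇒  S_min = 3811/2000 m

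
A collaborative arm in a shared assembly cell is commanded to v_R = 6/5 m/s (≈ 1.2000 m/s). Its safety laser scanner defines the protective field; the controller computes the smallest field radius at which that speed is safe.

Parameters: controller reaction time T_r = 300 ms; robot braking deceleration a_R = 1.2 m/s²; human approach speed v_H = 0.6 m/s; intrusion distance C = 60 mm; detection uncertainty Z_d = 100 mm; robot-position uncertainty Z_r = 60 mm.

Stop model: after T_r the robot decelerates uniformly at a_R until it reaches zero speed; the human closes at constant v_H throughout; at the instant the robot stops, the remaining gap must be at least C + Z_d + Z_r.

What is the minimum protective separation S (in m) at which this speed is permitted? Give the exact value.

stop time T_s = (6/5)/(6/5) = 1.0000 s
robot in T_r: 1.2000·0.3000 = 0.3600 m
robot covers 1.2000·1.0000 − ½·1.2000·1.0000² = 0.6000 m while stopping
human over T_r+T_s: 0.6000·(0.3000+1.0000) = 0.7800 m
margins: 0.0600+0.1000+0.0600 = 0.2200 m
S_min ≈ 0.3600+0.6000+0.7800+0.2200  ⇒  S_min = 49/25 m

S_min = 49/25 m = 1.9600 m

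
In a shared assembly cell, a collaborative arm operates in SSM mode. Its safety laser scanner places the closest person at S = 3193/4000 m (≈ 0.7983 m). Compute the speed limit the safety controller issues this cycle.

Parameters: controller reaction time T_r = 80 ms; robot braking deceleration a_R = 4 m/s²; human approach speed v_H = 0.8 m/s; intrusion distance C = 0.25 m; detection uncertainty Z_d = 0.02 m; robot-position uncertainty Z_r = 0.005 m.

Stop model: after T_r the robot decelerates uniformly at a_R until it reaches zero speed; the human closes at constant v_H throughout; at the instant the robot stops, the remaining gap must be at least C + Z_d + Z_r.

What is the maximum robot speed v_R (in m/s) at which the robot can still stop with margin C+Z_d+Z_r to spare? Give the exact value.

quadratic (1/8)·v² + (7/25)·v + (-1837/4000) = 0
  disc = (7/25)² − 4·(1/8)·(-1837/4000) = 12321/40000 ; √disc = 111/200
  v_R = (−(7/25) + 111/200) / (2·(1/8)) = 11/10 m/s
check:
stop time T_s = (11/10)/4 = 0.2750 s
reaction-phase robot travel = 1.1000·0.0800 = 0.0880 m
robot under decel: 1.1000²/(2·4.0000) = 0.1512 m
human over T_r+T_s: 0.8000·(0.0800+0.2750) = 0.2840 m
margins: 0.2500+0.0200+0.0050 = 0.2750 m
sum ≈ 0.0880+0.1512+0.2840+0.2750 ≈ 0.7983 m = S ✓

v_R_max = 11/10 m/s = 1.1000 m/s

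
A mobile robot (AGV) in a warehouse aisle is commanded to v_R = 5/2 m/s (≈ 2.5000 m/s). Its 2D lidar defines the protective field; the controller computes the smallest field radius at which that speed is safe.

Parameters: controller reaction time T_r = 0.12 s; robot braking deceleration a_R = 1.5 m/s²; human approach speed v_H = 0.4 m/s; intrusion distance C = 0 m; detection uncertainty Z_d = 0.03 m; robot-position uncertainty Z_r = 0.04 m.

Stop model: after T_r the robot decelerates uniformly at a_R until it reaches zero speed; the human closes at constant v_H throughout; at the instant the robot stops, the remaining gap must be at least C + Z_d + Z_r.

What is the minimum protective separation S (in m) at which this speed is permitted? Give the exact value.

S_min = 396/125 m = 3.1680 m

T_s = v_R/a_R = (5/2)/(3/2) = 1.6667 s
reaction-phase robot travel = 2.5000·0.1200 = 0.3000 m
robot covers 2.5000·1.6667 − ½·1.5000·1.6667² = 2.0833 m while stopping
human closes 0.4000·1.7867 = 0.7147 m
margins: 0.0000+0.0300+0.0400 = 0.0700 m
S_min ≈ 0.3000+2.0833+0.7147+0.0700  ⇒  S_min = 396/125 m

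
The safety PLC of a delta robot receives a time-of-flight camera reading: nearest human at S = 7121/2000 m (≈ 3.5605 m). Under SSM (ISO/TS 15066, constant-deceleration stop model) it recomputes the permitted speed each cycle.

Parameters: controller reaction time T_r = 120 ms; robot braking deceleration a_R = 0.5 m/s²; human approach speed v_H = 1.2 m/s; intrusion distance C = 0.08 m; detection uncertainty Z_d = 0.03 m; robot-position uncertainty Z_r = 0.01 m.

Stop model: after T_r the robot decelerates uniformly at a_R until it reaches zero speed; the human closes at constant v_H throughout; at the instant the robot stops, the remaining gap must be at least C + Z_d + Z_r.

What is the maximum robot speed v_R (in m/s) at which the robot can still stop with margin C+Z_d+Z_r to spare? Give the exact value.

v_R_max = 19/20 m/s = 0.9500 m/s

at the boundary: (1)·v² + (63/25)·v + (-6593/2000) = 0
  disc = (63/25)² − 4·(1)·(-6593/2000) = 48841/2500 ; √disc = 221/50
  v_R = (−(63/25) + 221/50) / (2·(1)) = 19/20 m/s
check:
braking lasts T_s = (19/20)/(1/2) = 1.9000 s
reaction-phase robot travel = 0.9500·0.1200 = 0.1140 m
braking distance = 0.9500²/(2·0.5000) = 0.9025 m
human closes 1.2000·2.0200 = 2.4240 m
margins: 0.0800+0.0300+0.0100 = 0.1200 m
sum ≈ 0.1140+0.9025+2.4240+0.1200 ≈ 3.5605 m = S ✓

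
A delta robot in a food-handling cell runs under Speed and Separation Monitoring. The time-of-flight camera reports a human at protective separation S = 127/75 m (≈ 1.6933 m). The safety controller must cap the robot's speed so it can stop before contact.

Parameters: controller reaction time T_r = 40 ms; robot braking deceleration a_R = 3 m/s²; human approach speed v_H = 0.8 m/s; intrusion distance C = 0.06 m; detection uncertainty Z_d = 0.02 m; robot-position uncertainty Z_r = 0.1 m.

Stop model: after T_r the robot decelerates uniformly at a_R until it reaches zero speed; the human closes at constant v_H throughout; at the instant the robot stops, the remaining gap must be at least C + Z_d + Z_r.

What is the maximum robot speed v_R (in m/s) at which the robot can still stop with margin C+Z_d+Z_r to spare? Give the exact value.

at the boundary: (1/6)·v² + (23/75)·v + (-1111/750) = 0
  disc = (23/75)² − 4·(1/6)·(-1111/750) = 676/625 ; √disc = 26/25
  v_R = (−(23/75) + 26/25) / (2·(1/6)) = 11/5 m/s
check:
T_s = v_R/a_R = (11/5)/3 = 0.7333 s
robot covers v_R·T_r = 2.2000·0.0400 = 0.0880 m before braking
robot under decel: 2.2000²/(2·3.0000) = 0.8067 m
person approaches 0.8000·(0.0400+0.7333) = 0.6187 m
margins: 0.0600+0.0200+0.1000 = 0.1800 m
sum ≈ 0.0880+0.8067+0.6187+0.1800 ≈ 1.6933 m = S ✓

v_R_max = 11/5 m/s = 2.2000 m/s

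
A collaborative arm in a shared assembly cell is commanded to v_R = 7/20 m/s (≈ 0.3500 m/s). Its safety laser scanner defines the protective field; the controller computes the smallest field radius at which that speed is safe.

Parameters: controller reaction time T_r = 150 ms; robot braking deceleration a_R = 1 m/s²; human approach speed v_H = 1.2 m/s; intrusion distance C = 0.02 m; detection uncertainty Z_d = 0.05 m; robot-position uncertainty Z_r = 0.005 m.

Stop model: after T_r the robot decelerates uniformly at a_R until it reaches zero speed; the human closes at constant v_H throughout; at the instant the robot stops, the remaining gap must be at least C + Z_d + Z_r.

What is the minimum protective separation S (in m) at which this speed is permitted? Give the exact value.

S_min = 631/800 m = 0.7887 m

T_s = v_R/a_R = (7/20)/1 = 0.3500 s
reaction-phase robot travel = 0.3500·0.1500 = 0.0525 m
robot covers 0.3500·0.3500 − ½·1.0000·0.3500² = 0.0612 m while stopping
person approaches 1.2000·(0.1500+0.3500) = 0.6000 m
margins: 0.0200+0.0500+0.0050 = 0.0750 m
S_min ≈ 0.0525+0.0612+0.6000+0.0750  ⇒  S_min = 631/800 m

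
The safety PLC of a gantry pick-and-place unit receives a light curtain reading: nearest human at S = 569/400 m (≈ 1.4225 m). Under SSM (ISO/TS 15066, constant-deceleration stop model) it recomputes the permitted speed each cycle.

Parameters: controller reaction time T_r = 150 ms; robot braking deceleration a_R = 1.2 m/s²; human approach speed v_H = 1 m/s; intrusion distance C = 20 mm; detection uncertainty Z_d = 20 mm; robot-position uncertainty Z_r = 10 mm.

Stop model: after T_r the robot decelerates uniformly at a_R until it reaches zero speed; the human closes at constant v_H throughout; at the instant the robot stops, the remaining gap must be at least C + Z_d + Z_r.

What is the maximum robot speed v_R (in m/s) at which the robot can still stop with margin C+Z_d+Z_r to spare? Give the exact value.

v_R_max = 9/10 m/s = 0.9000 m/s

collect terms ⇒ (5/12)·v_R² + (59/60)·v_R + (-489/400) = 0
  disc = (59/60)² − 4·(5/12)·(-489/400) = 676/225 ; √disc = 26/15
  v_R = (−(59/60) + 26/15) / (2·(5/12)) = 9/10 m/s
check:
T_s = v_R/a_R = (9/10)/(6/5) = 0.7500 s
robot in T_r: 0.9000·0.1500 = 0.1350 m
braking distance = 0.9000²/(2·1.2000) = 0.3375 m
human over T_r+T_s: 1.0000·(0.1500+0.7500) = 0.9000 m
margins: 0.0200+0.0200+0.0100 = 0.0500 m
sum ≈ 0.1350+0.3375+0.9000+0.0500 ≈ 1.4225 m = S ✓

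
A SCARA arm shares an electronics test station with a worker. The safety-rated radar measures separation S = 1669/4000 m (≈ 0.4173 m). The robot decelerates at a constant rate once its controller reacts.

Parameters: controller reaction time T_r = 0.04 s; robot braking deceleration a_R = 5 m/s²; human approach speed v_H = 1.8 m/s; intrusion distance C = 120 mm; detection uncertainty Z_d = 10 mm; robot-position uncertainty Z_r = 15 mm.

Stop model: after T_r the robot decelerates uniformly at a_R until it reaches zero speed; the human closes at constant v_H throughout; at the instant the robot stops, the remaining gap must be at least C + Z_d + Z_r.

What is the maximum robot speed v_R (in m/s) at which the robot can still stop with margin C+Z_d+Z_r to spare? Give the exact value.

v_R_max = 9/20 m/s = 0.4500 m/s

quadratic (1/10)·v² + (2/5)·v + (-801/4000) = 0
  disc = (2/5)² − 4·(1/10)·(-801/4000) = 2401/10000 ; √disc = 49/100
  v_R = (−(2/5) + 49/100) / (2·(1/10)) = 9/20 m/s
check:
stop time T_s = (9/20)/5 = 0.0900 s
reaction-phase robot travel = 0.4500·0.0400 = 0.0180 m
robot covers 0.4500·0.0900 − ½·5.0000·0.0900² = 0.0203 m while stopping
human over T_r+T_s: 1.8000·(0.0400+0.0900) = 0.2340 m
residual clearance needed = 0.1200+0.0100+0.0150 = 0.1450 m
sum ≈ 0.0180+0.0203+0.2340+0.1450 ≈ 0.4173 m = S ✓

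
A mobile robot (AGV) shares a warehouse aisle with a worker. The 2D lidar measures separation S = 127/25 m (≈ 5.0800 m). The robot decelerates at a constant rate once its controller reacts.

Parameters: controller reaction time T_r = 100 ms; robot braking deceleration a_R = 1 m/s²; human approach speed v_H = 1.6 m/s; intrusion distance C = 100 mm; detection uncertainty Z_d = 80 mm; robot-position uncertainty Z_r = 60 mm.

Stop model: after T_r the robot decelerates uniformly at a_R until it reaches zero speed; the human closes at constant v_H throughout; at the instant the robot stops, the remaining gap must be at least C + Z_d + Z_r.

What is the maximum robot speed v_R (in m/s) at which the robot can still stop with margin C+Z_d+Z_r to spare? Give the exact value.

v_R_max = 9/5 m/s = 1.8000 m/s

at the boundary: (1/2)·v² + (17/10)·v + (-117/25) = 0
  disc = (17/10)² − 4·(1/2)·(-117/25) = 49/4 ; √disc = 7/2
  v_R = (−(17/10) + 7/2) / (2·(1/2)) = 9/5 m/s
check:
stop time T_s = (9/5)/1 = 1.8000 s
reaction-phase robot travel = 1.8000·0.1000 = 0.1800 m
robot under decel: 1.8000²/(2·1.0000) = 1.6200 m
human closes 1.6000·1.9000 = 3.0400 m
residual clearance needed = 0.1000+0.0800+0.0600 = 0.2400 m
sum ≈ 0.1800+1.6200+3.0400+0.2400 ≈ 5.0800 m = S ✓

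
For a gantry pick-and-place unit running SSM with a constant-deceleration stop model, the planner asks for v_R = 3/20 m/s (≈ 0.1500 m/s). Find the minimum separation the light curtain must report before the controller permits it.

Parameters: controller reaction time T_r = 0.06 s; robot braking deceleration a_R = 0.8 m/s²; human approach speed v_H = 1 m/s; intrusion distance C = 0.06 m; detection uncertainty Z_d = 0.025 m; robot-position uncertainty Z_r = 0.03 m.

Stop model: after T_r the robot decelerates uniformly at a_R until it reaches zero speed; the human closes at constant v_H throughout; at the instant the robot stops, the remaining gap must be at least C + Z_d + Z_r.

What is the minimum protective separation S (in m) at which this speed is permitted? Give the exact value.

stop time T_s = (3/20)/(4/5) = 0.1875 s
robot in T_r: 0.1500·0.0600 = 0.0090 m
braking distance = 0.1500²/(2·0.8000) = 0.0141 m
human closes 1.0000·0.2475 = 0.2475 m
residual clearance needed = 0.0600+0.0250+0.0300 = 0.1150 m
S_min ≈ 0.0090+0.0141+0.2475+0.1150  ⇒  S_min = 6169/16000 m

S_min = 6169/16000 m = 0.3856 m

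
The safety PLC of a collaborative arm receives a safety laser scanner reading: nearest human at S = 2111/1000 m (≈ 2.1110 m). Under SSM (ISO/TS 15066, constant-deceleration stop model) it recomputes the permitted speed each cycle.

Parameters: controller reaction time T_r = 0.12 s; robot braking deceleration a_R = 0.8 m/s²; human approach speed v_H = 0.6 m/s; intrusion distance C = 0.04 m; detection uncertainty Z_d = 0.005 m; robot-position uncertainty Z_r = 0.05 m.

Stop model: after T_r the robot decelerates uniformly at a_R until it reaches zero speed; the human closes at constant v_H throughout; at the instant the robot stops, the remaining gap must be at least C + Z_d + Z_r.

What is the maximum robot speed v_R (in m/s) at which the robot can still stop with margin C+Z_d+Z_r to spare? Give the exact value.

collect terms ⇒ (5/8)·v_R² + (87/100)·v_R + (-243/125) = 0
  disc = (87/100)² − 4·(5/8)·(-243/125) = 56169/10000 ; √disc = 237/100
  v_R = (−(87/100) + 237/100) / (2·(5/8)) = 6/5 m/s
check:
stop time T_s = (6/5)/(4/5) = 1.5000 s
robot covers v_R·T_r = 1.2000·0.1200 = 0.1440 m before braking
robot under decel: 1.2000²/(2·0.8000) = 0.9000 m
human closes 0.6000·1.6200 = 0.9720 m
C+Z_d+Z_r = 0.0400+0.0050+0.0500 = 0.0950 m
sum ≈ 0.1440+0.9000+0.9720+0.0950 ≈ 2.1110 m = S ✓

v_R_max = 6/5 m/s = 1.2000 m/s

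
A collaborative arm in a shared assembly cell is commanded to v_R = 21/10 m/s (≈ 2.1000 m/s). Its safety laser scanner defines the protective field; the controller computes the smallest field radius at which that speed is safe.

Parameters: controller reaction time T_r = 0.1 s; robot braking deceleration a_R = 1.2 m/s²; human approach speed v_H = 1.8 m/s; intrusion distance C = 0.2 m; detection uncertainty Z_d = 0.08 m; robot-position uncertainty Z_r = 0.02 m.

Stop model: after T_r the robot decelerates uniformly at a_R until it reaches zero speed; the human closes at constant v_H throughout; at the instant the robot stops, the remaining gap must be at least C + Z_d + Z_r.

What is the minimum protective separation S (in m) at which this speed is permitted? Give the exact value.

S_min = 2271/400 m = 5.6775 m

stop time T_s = (21/10)/(6/5) = 1.7500 s
robot covers v_R·T_r = 2.1000·0.1000 = 0.2100 m before braking
robot under decel: 2.1000²/(2·1.2000) = 1.8375 m
human closes 1.8000·1.8500 = 3.3300 m
C+Z_d+Z_r = 0.2000+0.0800+0.0200 = 0.3000 m
S_min ≈ 0.2100+1.8375+3.3300+0.3000  ⇒  S_min = 2271/400 m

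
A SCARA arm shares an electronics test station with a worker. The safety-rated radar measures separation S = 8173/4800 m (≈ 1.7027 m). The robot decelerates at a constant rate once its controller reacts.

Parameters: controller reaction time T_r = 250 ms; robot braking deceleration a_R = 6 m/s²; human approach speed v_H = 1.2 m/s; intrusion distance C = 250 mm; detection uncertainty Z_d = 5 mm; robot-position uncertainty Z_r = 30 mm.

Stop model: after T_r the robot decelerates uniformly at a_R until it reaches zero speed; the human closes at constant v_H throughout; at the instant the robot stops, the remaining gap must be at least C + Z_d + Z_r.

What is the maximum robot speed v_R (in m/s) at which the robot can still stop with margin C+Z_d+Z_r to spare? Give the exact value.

v_R_max = 37/20 m/s = 1.8500 m/s

collect terms ⇒ (1/12)·v_R² + (9/20)·v_R + (-1073/960) = 0
  disc = (9/20)² − 4·(1/12)·(-1073/960) = 8281/14400 ; √disc = 91/120
  v_R = (−(9/20) + 91/120) / (2·(1/12)) = 37/20 m/s
check:
braking lasts T_s = (37/20)/6 = 0.3083 s
robot in T_r: 1.8500·0.2500 = 0.4625 m
robot covers 1.8500·0.3083 − ½·6.0000·0.3083² = 0.2852 m while stopping
person approaches 1.2000·(0.2500+0.3083) = 0.6700 m
residual clearance needed = 0.2500+0.0050+0.0300 = 0.2850 m
sum ≈ 0.4625+0.2852+0.6700+0.2850 ≈ 1.7027 m = S ✓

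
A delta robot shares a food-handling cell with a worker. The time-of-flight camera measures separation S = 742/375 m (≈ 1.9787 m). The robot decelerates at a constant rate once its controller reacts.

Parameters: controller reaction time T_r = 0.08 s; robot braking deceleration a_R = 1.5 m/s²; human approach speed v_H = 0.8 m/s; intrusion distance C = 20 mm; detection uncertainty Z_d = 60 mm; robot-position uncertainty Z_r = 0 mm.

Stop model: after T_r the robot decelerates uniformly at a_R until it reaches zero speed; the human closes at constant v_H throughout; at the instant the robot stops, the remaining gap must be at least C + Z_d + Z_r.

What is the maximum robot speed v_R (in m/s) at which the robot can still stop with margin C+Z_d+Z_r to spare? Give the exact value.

at the boundary: (1/3)·v² + (46/75)·v + (-688/375) = 0
  disc = (46/75)² − 4·(1/3)·(-688/375) = 1764/625 ; √disc = 42/25
  v_R = (−(46/75) + 42/25) / (2·(1/3)) = 8/5 m/s
check:
braking lasts T_s = (8/5)/(3/2) = 1.0667 s
robot covers v_R·T_r = 1.6000·0.0800 = 0.1280 m before braking
robot under decel: 1.6000²/(2·1.5000) = 0.8533 m
person approaches 0.8000·(0.0800+1.0667) = 0.9173 m
margins: 0.0200+0.0600+0.0000 = 0.0800 m
sum ≈ 0.1280+0.8533+0.9173+0.0800 ≈ 1.9787 m = S ✓

v_R_max = 8/5 m/s = 1.6000 m/s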